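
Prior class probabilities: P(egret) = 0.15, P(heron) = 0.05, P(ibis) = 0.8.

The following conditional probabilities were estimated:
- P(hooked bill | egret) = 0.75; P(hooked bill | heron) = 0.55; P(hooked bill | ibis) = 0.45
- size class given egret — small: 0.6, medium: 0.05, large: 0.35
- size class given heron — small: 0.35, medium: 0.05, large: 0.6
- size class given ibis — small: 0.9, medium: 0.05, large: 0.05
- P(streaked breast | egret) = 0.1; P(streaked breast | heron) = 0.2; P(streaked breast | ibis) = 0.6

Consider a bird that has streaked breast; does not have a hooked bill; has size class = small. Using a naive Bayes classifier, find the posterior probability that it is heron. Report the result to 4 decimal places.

0.0065

egret: 0.15 × (1−0.75) × 0.6 × 0.1 = 0.00225
heron: 0.05 × (1−0.55) × 0.35 × 0.2 = 0.001575
ibis: 0.8 × (1−0.45) × 0.9 × 0.6 = 0.2376
P(heron | x) = 0.001575 / 0.241425 ≈ 0.0065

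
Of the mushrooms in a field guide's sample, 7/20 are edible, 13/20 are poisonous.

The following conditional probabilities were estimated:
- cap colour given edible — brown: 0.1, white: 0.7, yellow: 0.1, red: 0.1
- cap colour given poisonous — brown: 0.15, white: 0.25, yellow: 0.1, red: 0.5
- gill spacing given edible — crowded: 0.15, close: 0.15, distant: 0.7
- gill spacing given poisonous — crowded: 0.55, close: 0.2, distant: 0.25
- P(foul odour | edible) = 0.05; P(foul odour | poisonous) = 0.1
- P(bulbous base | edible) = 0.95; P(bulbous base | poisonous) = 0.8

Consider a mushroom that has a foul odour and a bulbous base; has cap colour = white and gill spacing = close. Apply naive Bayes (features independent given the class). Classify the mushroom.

edible: 0.35 × 0.7 × 0.15 × 0.05 × 0.95 = 0.001745625
poisonous: 0.65 × 0.25 × 0.2 × 0.1 × 0.8 = 0.0026
Highest score → poisonous.

poisonous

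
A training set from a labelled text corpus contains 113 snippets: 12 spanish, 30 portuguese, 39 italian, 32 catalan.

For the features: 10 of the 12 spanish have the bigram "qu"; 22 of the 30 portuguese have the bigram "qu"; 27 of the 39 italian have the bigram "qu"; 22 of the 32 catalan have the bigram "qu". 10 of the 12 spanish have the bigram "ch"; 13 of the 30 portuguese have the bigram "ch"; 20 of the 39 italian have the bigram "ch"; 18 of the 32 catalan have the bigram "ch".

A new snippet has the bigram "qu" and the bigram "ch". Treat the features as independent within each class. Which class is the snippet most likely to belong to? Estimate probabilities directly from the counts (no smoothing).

italian

spanish: (12/113) × (10/12) × (10/12) ≈ 0.0737463
portuguese: (30/113) × (22/30) × (13/30) ≈ 0.0843658
italian: (39/113) × (27/39) × (20/39) ≈ 0.122532
catalan: (32/113) × (22/32) × (18/32) ≈ 0.109513
Highest score → italian.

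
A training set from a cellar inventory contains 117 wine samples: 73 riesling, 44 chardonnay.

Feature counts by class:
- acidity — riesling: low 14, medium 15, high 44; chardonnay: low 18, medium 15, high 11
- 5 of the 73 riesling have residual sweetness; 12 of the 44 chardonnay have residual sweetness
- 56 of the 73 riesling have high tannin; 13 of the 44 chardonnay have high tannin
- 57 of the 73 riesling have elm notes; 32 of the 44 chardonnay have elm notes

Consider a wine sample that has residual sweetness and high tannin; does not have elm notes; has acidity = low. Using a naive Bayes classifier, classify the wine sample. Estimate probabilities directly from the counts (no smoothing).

riesling: (73/117) × (14/73) × (5/73) × (56/73) × (16/73) ≈ 0.00137801
chardonnay: (44/117) × (18/44) × (12/44) × (13/44) × (12/44) ≈ 0.00338092
Highest score → chardonnay.

chardonnay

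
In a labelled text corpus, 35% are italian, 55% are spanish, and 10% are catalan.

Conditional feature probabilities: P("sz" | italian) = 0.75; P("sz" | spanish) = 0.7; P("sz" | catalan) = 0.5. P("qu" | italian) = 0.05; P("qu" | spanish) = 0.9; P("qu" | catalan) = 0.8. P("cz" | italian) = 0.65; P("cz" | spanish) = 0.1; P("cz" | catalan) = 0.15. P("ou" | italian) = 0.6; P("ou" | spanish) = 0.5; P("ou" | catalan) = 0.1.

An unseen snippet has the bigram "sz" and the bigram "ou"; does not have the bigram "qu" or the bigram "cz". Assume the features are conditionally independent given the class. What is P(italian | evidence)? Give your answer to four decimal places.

0.7424

italian: 0.35 × 0.75 × (1−0.05) × (1−0.65) × 0.6 = 0.05236875
spanish: 0.55 × 0.7 × (1−0.9) × (1−0.1) × 0.5 = 0.017325
catalan: 0.1 × 0.5 × (1−0.8) × (1−0.15) × 0.1 = 0.00085
P(italian | x) = 0.05236875 / 0.07054375 ≈ 0.7424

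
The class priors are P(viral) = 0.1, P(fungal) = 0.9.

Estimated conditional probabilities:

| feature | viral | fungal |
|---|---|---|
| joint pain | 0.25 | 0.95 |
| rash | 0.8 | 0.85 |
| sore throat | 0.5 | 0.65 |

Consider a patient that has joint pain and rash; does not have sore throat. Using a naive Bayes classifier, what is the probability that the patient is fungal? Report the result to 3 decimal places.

viral: 0.1 × 0.25 × 0.8 × (1−0.5) = 0.01
fungal: 0.9 × 0.95 × 0.85 × (1−0.65) = 0.2543625
P(fungal | x) = 0.2543625 / 0.2643625 ≈ 0.962

0.962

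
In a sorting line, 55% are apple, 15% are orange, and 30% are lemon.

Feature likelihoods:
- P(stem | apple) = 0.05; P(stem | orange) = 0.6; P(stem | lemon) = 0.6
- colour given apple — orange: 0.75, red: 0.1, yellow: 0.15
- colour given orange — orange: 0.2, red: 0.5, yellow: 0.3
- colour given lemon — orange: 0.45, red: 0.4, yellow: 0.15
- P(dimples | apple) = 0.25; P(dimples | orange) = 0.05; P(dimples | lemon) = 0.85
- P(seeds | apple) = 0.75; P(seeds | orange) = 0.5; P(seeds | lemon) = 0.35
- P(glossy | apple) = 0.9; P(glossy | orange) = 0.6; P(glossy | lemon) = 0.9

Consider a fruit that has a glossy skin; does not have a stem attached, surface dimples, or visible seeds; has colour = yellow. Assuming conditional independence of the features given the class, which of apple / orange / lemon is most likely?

apple: 0.55 × (1−0.05) × 0.15 × (1−0.25) × (1−0.75) × 0.9 = 0.01322578125
orange: 0.15 × (1−0.6) × 0.3 × (1−0.05) × (1−0.5) × 0.6 = 0.00513
lemon: 0.3 × (1−0.6) × 0.15 × (1−0.85) × (1−0.35) × 0.9 = 0.0015795
Highest score → apple.

apple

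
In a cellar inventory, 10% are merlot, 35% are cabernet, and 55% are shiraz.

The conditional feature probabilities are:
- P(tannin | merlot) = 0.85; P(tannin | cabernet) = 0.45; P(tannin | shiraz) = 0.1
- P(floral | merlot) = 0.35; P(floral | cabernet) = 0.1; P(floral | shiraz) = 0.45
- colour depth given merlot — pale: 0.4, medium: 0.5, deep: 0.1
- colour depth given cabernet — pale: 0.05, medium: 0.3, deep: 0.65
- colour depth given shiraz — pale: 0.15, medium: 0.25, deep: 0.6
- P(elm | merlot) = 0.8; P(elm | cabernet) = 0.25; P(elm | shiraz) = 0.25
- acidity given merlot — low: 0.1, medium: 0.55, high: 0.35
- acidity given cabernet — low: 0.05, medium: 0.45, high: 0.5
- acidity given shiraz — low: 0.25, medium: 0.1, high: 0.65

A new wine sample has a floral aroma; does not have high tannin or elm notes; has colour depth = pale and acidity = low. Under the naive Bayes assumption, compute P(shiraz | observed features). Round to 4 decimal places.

merlot: 0.1 × (1−0.85) × 0.35 × 0.4 × (1−0.8) × 0.1 = 0.000042
cabernet: 0.35 × (1−0.45) × 0.1 × 0.05 × (1−0.25) × 0.05 = 0.00003609375
shiraz: 0.55 × (1−0.1) × 0.45 × 0.15 × (1−0.25) × 0.25 = 0.00626484375
P(shiraz | x) = 0.00626484375 / 0.0063429375 ≈ 0.9877

0.9877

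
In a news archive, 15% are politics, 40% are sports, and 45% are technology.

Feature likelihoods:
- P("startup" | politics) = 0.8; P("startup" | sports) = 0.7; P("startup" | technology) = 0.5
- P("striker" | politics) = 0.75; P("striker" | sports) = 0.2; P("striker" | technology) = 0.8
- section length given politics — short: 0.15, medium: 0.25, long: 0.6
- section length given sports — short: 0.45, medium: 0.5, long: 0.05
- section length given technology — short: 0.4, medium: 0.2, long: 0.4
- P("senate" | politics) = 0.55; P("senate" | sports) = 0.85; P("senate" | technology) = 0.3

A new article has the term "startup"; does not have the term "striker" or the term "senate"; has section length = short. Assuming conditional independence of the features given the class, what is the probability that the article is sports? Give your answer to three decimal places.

politics: 0.15 × 0.8 × (1−0.75) × 0.15 × (1−0.55) = 0.002025
sports: 0.4 × 0.7 × (1−0.2) × 0.45 × (1−0.85) = 0.01512
technology: 0.45 × 0.5 × (1−0.8) × 0.4 × (1−0.3) = 0.0126
P(sports | x) = 0.01512 / 0.029745 ≈ 0.508

0.508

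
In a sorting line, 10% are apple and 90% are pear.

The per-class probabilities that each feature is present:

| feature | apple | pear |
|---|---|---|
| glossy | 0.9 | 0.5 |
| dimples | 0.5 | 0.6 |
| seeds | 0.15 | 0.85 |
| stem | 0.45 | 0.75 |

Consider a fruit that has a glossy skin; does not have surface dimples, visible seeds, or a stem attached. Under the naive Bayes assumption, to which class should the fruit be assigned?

apple: 0.1 × 0.9 × (1−0.5) × (1−0.15) × (1−0.45) = 0.0210375
pear: 0.9 × 0.5 × (1−0.6) × (1−0.85) × (1−0.75) = 0.00675
Highest score → apple.

apple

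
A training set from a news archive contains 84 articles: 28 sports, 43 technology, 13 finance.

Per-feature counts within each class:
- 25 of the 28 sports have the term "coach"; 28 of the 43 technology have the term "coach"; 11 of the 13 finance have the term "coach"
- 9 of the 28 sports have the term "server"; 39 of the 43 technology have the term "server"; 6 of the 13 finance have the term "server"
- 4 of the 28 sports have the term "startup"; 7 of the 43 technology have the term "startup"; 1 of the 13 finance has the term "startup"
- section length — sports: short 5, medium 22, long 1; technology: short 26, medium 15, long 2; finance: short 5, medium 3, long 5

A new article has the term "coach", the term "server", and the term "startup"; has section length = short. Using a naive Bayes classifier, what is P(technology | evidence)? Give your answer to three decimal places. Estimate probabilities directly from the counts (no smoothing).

sports: (28/84) × (25/28) × (9/28) × (4/28) × (5/28) ≈ 0.00244039
technology: (43/84) × (28/43) × (39/43) × (7/43) × (26/43) ≈ 0.0297584
finance: (13/84) × (11/13) × (6/13) × (1/13) × (5/13) ≈ 0.00178815
P(technology | x) = 0.0297584 / 0.03398694 ≈ 0.876

0.876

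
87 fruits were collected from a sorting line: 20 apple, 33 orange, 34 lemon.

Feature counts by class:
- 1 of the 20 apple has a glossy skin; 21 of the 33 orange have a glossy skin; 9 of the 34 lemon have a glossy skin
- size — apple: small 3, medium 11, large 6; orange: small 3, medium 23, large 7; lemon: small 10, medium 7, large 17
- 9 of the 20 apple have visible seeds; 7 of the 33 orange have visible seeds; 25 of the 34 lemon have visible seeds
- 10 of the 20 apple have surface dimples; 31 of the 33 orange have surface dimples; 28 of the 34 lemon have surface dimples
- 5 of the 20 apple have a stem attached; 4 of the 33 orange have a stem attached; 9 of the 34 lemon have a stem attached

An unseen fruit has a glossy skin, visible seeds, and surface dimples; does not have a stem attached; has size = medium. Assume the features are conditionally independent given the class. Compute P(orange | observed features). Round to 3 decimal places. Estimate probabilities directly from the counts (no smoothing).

apple: (20/87) × (1/20) × (11/20) × (9/20) × (10/20) × (15/20) ≈ 0.00106681
orange: (33/87) × (21/33) × (23/33) × (7/33) × (31/33) × (29/33) ≈ 0.0294598
lemon: (34/87) × (9/34) × (7/34) × (25/34) × (28/34) × (25/34) ≈ 0.00948295
P(orange | x) = 0.0294598 / 0.04000956 ≈ 0.736

0.736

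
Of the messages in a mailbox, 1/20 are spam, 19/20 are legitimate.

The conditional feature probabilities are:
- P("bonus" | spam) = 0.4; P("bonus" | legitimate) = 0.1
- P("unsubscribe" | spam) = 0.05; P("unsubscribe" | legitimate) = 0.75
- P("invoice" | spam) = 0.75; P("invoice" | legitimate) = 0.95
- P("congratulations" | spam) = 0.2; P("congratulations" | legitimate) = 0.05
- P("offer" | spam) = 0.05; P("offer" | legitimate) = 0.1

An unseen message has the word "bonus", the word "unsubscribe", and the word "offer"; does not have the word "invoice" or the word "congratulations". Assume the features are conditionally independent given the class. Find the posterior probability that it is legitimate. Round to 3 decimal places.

spam: 0.05 × 0.4 × 0.05 × (1−0.75) × (1−0.2) × 0.05 = 0.00001
legitimate: 0.95 × 0.1 × 0.75 × (1−0.95) × (1−0.05) × 0.1 = 0.0003384375
P(legitimate | x) = 0.0003384375 / 0.0003484375 ≈ 0.971

0.971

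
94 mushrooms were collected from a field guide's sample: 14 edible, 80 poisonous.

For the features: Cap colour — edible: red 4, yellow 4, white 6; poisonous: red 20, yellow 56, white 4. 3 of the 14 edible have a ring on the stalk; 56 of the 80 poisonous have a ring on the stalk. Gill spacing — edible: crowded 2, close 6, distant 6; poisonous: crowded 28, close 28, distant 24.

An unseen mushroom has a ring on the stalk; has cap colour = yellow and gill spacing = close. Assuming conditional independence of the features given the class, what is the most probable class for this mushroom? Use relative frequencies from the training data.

edible: (14/94) × (4/14) × (3/14) × (6/14) ≈ 0.00390795
poisonous: (80/94) × (56/80) × (56/80) × (28/80) ≈ 0.145957
Highest score → poisonous.

poisonous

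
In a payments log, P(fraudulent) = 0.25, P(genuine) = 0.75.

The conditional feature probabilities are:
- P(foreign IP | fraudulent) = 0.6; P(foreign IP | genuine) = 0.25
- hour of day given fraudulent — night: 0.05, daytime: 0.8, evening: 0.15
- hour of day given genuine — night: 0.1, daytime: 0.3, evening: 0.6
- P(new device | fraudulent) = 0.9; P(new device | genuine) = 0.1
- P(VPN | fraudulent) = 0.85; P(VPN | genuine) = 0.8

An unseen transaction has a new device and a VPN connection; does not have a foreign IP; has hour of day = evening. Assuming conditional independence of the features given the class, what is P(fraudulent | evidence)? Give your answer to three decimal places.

fraudulent: 0.25 × (1−0.6) × 0.15 × 0.9 × 0.85 = 0.011475
genuine: 0.75 × (1−0.25) × 0.6 × 0.1 × 0.8 = 0.027
P(fraudulent | x) = 0.011475 / 0.038475 ≈ 0.298

0.298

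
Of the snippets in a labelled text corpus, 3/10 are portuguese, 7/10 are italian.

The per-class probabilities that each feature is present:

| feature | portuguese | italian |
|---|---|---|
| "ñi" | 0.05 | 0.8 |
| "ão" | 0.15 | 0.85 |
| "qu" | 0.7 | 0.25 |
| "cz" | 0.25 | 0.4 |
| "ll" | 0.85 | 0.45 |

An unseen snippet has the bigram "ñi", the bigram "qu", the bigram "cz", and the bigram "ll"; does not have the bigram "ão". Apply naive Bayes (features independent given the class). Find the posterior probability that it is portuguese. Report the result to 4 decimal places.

0.3341

portuguese: 0.3 × 0.05 × (1−0.15) × 0.7 × 0.25 × 0.85 = 0.0018965625
italian: 0.7 × 0.8 × (1−0.85) × 0.25 × 0.4 × 0.45 = 0.00378
P(portuguese | x) = 0.0018965625 / 0.0056765625 ≈ 0.3341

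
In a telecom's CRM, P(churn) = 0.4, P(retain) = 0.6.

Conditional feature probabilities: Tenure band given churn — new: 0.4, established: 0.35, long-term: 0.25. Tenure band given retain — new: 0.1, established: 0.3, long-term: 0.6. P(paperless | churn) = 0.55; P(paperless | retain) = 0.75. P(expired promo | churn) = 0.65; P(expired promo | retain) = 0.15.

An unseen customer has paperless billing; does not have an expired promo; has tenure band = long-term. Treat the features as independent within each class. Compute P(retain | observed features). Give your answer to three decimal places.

churn: 0.4 × 0.25 × 0.55 × (1−0.65) = 0.01925
retain: 0.6 × 0.6 × 0.75 × (1−0.15) = 0.2295
P(retain | x) = 0.2295 / 0.24875 ≈ 0.923

0.923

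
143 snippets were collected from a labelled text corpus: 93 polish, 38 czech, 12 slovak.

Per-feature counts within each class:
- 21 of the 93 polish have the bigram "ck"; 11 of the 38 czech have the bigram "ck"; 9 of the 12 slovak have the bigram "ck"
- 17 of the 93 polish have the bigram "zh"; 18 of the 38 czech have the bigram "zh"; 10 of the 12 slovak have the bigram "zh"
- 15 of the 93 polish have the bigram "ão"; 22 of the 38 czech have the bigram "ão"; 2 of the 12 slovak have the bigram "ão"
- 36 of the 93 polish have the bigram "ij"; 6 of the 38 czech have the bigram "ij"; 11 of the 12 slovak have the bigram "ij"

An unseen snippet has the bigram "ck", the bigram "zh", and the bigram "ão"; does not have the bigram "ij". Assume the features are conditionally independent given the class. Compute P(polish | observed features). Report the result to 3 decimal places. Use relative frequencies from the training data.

polish: (93/143) × (21/93) × (17/93) × (15/93) × (57/93) ≈ 0.00265369
czech: (38/143) × (11/38) × (18/38) × (22/38) × (32/38) ≈ 0.0177644
slovak: (12/143) × (9/12) × (10/12) × (2/12) × (1/12) ≈ 0.000728438
P(polish | x) = 0.00265369 / 0.021146528 ≈ 0.125

0.125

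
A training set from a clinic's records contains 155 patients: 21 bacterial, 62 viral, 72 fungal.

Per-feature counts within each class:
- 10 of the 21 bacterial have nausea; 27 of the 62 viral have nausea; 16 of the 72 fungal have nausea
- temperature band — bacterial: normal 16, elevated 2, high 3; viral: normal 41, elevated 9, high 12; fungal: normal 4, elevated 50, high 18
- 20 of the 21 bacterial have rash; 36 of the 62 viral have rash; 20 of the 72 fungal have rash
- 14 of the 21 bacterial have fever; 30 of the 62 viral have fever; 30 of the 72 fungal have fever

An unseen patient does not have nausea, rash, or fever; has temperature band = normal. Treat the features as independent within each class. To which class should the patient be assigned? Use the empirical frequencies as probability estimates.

viral

bacterial: (21/155) × (11/21) × (16/21) × (1/21) × (7/21) ≈ 0.000858264
viral: (62/155) × (35/62) × (41/62) × (26/62) × (32/62) ≈ 0.0323198
fungal: (72/155) × (56/72) × (4/72) × (52/72) × (42/72) ≈ 0.00845613
Highest score → viral.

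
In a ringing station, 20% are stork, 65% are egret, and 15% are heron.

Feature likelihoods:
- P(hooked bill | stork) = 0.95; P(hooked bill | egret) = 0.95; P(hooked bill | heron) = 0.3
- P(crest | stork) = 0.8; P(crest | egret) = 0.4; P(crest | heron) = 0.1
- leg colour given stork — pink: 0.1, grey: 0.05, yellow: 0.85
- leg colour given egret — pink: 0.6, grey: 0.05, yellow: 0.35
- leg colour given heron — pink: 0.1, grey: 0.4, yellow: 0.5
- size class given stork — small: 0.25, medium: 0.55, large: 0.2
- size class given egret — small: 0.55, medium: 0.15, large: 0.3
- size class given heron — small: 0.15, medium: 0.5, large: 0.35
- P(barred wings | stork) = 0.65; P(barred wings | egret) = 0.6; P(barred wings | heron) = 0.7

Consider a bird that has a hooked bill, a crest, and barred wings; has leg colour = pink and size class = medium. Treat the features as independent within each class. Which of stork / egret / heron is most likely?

egret

stork: 0.2 × 0.95 × 0.8 × 0.1 × 0.55 × 0.65 = 0.005434
egret: 0.65 × 0.95 × 0.4 × 0.6 × 0.15 × 0.6 = 0.013338
heron: 0.15 × 0.3 × 0.1 × 0.1 × 0.5 × 0.7 = 0.0001575
Highest score → egret.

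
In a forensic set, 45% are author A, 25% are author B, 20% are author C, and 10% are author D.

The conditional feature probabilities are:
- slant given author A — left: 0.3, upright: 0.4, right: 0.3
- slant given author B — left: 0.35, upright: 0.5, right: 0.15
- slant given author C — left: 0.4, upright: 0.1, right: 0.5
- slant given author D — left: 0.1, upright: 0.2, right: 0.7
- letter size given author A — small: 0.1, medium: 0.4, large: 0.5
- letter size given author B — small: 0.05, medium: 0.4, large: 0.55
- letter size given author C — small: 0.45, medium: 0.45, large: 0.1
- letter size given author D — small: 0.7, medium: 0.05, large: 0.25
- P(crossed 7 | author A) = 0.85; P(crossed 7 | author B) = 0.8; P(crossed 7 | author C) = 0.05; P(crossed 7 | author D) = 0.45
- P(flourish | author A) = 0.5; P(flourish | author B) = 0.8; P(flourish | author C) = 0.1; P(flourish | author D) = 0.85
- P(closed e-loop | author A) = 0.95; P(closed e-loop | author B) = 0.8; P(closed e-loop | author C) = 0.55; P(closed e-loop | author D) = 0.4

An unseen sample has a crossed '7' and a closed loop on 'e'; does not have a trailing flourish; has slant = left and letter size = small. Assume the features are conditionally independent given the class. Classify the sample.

author A

author A: 0.45 × 0.3 × 0.1 × 0.85 × (1−0.5) × 0.95 = 0.005450625
author B: 0.25 × 0.35 × 0.05 × 0.8 × (1−0.8) × 0.8 = 0.00056
author C: 0.2 × 0.4 × 0.45 × 0.05 × (1−0.1) × 0.55 = 0.000891
author D: 0.1 × 0.1 × 0.7 × 0.45 × (1−0.85) × 0.4 = 0.000189
Highest score → author A.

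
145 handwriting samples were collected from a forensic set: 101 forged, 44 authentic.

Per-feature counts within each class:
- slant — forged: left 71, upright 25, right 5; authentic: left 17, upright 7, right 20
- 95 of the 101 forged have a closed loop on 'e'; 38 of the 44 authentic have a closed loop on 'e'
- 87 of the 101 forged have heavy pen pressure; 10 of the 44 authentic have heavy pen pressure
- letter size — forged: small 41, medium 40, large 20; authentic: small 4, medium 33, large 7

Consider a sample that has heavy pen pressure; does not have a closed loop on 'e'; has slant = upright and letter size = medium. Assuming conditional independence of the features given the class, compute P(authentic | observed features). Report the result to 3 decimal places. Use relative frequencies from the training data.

0.243

forged: (101/145) × (25/101) × (6/101) × (87/101) × (40/101) ≈ 0.00349412
authentic: (44/145) × (7/44) × (6/44) × (10/44) × (33/44) ≈ 0.00112211
P(authentic | x) = 0.00112211 / 0.00461623 ≈ 0.243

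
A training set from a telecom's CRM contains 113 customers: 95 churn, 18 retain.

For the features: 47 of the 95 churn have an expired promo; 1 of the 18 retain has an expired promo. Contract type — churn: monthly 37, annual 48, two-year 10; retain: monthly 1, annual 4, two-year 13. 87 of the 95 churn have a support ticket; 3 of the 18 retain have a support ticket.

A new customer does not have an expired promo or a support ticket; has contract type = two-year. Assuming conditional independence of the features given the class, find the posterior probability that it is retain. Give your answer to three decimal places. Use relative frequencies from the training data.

churn: (95/113) × (48/95) × (10/95) × (8/95) ≈ 0.00376535
retain: (18/113) × (17/18) × (13/18) × (15/18) ≈ 0.0905441
P(retain | x) = 0.0905441 / 0.09430945 ≈ 0.960

0.960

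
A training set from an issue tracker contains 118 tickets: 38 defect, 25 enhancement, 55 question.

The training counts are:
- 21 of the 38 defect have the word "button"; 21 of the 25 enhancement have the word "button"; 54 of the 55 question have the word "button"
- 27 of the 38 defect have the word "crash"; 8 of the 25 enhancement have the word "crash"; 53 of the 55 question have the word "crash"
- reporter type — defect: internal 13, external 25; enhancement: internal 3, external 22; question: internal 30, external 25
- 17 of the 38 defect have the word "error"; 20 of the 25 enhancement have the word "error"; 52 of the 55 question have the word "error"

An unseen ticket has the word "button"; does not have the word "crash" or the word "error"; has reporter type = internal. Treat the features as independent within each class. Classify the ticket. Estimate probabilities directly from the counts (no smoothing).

defect: (38/118) × (21/38) × (11/38) × (13/38) × (21/38) ≈ 0.00973962
enhancement: (25/118) × (21/25) × (17/25) × (3/25) × (5/25) ≈ 0.00290441
question: (55/118) × (54/55) × (2/55) × (30/55) × (3/55) ≈ 0.000495104
Highest score → defect.

defect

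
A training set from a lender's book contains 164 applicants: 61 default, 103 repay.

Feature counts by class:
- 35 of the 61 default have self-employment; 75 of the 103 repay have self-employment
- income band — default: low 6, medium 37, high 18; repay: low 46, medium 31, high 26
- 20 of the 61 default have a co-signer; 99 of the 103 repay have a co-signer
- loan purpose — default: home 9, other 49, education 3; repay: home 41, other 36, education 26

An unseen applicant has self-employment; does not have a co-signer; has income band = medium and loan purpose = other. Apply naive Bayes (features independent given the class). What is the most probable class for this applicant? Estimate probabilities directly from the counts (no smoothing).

default

default: (61/164) × (35/61) × (37/61) × (41/61) × (49/61) ≈ 0.0698902
repay: (103/164) × (75/103) × (31/103) × (4/103) × (36/103) ≈ 0.00186823
Highest score → default.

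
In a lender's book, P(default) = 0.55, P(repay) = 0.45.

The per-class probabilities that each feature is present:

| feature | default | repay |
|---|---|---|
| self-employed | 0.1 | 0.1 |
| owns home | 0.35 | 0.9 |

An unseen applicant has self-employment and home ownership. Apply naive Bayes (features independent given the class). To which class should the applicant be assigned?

default: 0.55 × 0.1 × 0.35 = 0.01925
repay: 0.45 × 0.1 × 0.9 = 0.0405
Highest score → repay.

repay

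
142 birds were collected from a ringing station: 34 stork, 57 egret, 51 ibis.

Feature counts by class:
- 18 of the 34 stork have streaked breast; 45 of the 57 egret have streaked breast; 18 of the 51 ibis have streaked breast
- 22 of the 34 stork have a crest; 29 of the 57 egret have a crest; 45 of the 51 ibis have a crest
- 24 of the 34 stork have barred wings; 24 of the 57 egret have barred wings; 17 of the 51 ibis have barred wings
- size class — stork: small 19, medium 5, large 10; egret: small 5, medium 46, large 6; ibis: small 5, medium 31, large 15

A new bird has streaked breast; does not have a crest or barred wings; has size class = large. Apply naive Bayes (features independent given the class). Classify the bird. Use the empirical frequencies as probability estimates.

egret

stork: (34/142) × (18/34) × (12/34) × (10/34) × (10/34) ≈ 0.00387016
egret: (57/142) × (45/57) × (28/57) × (33/57) × (6/57) ≈ 0.00948687
ibis: (51/142) × (18/51) × (6/51) × (34/51) × (15/51) ≈ 0.00292412
Highest score → egret.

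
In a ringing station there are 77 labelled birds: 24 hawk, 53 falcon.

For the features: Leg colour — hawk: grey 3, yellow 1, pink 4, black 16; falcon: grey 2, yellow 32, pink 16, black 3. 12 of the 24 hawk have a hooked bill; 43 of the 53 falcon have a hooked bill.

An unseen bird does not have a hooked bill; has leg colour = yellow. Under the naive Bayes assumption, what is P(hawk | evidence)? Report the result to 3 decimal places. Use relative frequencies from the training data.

hawk: (24/77) × (1/24) × (12/24) ≈ 0.00649351
falcon: (53/77) × (32/53) × (10/53) ≈ 0.0784122
P(hawk | x) = 0.00649351 / 0.08490571 ≈ 0.076

0.076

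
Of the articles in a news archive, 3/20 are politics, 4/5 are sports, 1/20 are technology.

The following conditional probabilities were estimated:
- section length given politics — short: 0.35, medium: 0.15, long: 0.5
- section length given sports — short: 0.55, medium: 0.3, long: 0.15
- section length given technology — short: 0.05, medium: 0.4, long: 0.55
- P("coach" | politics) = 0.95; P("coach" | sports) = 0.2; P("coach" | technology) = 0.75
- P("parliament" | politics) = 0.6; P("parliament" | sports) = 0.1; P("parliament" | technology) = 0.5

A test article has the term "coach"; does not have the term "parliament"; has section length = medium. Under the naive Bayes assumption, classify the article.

politics: 0.15 × 0.15 × 0.95 × (1−0.6) = 0.00855
sports: 0.8 × 0.3 × 0.2 × (1−0.1) = 0.0432
technology: 0.05 × 0.4 × 0.75 × (1−0.5) = 0.0075
Highest score → sports.

sports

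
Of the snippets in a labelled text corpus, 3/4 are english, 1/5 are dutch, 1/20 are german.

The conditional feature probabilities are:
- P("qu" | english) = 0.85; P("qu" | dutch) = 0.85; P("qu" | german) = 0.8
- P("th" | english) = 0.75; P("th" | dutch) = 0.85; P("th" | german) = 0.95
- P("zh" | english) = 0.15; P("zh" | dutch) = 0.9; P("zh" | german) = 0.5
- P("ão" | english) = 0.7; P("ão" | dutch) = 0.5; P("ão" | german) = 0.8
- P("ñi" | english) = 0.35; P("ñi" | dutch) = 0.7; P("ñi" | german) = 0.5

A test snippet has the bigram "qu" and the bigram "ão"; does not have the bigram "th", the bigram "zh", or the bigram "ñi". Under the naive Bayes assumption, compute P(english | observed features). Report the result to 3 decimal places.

0.987

english: 0.75 × 0.85 × (1−0.75) × (1−0.15) × 0.7 × (1−0.35) = 0.06163828125
dutch: 0.2 × 0.85 × (1−0.85) × (1−0.9) × 0.5 × (1−0.7) = 0.0003825
german: 0.05 × 0.8 × (1−0.95) × (1−0.5) × 0.8 × (1−0.5) = 0.0004
P(english | x) = 0.06163828125 / 0.06242078125 ≈ 0.987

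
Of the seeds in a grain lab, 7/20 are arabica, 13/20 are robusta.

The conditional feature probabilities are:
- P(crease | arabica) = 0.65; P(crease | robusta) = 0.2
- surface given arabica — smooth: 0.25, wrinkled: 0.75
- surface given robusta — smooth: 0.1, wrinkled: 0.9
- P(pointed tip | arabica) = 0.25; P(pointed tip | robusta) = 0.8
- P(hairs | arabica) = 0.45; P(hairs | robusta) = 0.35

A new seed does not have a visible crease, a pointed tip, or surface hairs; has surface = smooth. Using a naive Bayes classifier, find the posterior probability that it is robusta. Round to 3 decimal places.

0.349

arabica: 0.35 × (1−0.65) × 0.25 × (1−0.25) × (1−0.45) = 0.0126328125
robusta: 0.65 × (1−0.2) × 0.1 × (1−0.8) × (1−0.35) = 0.00676
P(robusta | x) = 0.00676 / 0.0193928125 ≈ 0.349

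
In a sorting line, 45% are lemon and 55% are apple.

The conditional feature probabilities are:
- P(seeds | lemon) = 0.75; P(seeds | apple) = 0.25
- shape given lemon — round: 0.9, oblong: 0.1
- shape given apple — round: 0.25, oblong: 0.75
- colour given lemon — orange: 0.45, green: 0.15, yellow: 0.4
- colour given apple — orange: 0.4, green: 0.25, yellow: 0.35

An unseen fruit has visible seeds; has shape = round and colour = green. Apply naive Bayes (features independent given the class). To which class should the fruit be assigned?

lemon

lemon: 0.45 × 0.75 × 0.9 × 0.15 = 0.0455625
apple: 0.55 × 0.25 × 0.25 × 0.25 = 0.00859375
Highest score → lemon.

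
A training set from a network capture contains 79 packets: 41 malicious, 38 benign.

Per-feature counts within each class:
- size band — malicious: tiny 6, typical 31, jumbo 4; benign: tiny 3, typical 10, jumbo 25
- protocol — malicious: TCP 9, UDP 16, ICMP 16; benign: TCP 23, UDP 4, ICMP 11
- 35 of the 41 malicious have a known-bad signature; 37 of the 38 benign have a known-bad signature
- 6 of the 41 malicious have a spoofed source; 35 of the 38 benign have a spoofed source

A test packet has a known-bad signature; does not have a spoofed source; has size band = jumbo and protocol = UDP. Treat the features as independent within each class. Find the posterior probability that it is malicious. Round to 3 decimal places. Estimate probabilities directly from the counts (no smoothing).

0.849

malicious: (41/79) × (4/41) × (16/41) × (35/41) × (35/41) ≈ 0.0143992
benign: (38/79) × (25/38) × (4/38) × (37/38) × (3/38) ≈ 0.00256062
P(malicious | x) = 0.0143992 / 0.01695982 ≈ 0.849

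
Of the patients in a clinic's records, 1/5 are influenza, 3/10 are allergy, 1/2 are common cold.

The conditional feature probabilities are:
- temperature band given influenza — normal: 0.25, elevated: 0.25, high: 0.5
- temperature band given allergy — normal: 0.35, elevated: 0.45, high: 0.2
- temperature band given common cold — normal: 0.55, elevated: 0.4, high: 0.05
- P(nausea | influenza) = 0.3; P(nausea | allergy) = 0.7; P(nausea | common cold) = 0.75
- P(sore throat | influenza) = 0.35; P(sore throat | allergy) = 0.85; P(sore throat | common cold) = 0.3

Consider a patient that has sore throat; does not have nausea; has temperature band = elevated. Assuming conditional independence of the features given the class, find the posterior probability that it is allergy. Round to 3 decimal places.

influenza: 0.2 × 0.25 × (1−0.3) × 0.35 = 0.01225
allergy: 0.3 × 0.45 × (1−0.7) × 0.85 = 0.034425
common cold: 0.5 × 0.4 × (1−0.75) × 0.3 = 0.015
P(allergy | x) = 0.034425 / 0.061675 ≈ 0.558

0.558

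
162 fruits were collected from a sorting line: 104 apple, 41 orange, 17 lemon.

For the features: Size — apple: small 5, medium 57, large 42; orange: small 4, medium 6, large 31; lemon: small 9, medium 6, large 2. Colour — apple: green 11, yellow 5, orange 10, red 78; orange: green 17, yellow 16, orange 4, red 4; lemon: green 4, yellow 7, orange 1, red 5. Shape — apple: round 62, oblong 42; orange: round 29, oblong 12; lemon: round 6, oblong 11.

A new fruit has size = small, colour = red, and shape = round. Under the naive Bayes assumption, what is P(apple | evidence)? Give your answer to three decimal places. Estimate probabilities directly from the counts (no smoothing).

apple: (104/162) × (5/104) × (78/104) × (62/104) ≈ 0.0137999
orange: (41/162) × (4/41) × (4/41) × (29/41) ≈ 0.00170387
lemon: (17/162) × (9/17) × (5/17) × (6/17) ≈ 0.00576701
P(apple | x) = 0.0137999 / 0.02127078 ≈ 0.649

0.649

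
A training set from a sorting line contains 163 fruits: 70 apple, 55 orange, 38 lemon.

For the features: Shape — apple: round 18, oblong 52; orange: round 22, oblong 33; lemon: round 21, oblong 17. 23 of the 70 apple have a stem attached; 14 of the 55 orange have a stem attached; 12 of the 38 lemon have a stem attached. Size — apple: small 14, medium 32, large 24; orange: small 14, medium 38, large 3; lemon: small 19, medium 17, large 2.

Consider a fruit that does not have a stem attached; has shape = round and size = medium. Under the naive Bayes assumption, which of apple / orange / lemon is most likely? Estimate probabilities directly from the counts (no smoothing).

apple: (70/163) × (18/70) × (47/70) × (32/70) ≈ 0.0338951
orange: (55/163) × (22/55) × (41/55) × (38/55) ≈ 0.0695148
lemon: (38/163) × (21/38) × (26/38) × (17/38) ≈ 0.0394354
Highest score → orange.

orange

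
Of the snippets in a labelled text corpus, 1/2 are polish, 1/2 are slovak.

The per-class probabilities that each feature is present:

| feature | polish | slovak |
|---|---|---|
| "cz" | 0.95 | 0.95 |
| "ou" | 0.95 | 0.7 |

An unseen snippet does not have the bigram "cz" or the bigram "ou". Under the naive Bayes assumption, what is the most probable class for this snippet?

slovak

polish: 0.5 × (1−0.95) × (1−0.95) = 0.00125
slovak: 0.5 × (1−0.95) × (1−0.7) = 0.0075
Highest score → slovak.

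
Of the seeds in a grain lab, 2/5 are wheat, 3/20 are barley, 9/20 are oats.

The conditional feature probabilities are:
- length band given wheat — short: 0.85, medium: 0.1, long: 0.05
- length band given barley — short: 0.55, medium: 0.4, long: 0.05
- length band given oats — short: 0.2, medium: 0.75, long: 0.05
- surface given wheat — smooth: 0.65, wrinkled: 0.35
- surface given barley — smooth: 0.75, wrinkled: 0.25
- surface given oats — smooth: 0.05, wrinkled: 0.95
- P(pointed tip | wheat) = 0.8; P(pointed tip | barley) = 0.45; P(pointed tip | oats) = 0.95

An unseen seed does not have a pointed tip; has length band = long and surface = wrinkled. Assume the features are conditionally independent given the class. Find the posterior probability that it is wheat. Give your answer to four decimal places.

wheat: 0.4 × 0.05 × 0.35 × (1−0.8) = 0.0014
barley: 0.15 × 0.05 × 0.25 × (1−0.45) = 0.00103125
oats: 0.45 × 0.05 × 0.95 × (1−0.95) = 0.00106875
P(wheat | x) = 0.0014 / 0.0035 ≈ 0.4000

0.4000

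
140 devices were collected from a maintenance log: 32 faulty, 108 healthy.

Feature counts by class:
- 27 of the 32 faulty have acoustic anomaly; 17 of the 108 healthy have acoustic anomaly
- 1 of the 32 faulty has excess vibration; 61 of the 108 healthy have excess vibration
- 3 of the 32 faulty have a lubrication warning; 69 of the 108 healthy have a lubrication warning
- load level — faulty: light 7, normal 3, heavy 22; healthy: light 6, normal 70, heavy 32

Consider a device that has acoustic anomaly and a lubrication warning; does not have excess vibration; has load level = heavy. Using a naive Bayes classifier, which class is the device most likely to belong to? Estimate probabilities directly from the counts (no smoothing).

faulty: (32/140) × (27/32) × (31/32) × (3/32) × (22/32) ≈ 0.0120418
healthy: (108/140) × (17/108) × (47/108) × (69/108) × (32/108) ≈ 0.0100034
Highest score → faulty.

faulty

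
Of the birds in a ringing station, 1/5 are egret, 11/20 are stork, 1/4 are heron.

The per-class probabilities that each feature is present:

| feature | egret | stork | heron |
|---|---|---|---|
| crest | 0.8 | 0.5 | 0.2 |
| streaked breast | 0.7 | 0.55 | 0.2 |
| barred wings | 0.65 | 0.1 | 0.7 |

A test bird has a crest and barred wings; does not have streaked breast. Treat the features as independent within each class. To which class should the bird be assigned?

egret

egret: 0.2 × 0.8 × (1−0.7) × 0.65 = 0.0312
stork: 0.55 × 0.5 × (1−0.55) × 0.1 = 0.012375
heron: 0.25 × 0.2 × (1−0.2) × 0.7 = 0.028
Highest score → egret.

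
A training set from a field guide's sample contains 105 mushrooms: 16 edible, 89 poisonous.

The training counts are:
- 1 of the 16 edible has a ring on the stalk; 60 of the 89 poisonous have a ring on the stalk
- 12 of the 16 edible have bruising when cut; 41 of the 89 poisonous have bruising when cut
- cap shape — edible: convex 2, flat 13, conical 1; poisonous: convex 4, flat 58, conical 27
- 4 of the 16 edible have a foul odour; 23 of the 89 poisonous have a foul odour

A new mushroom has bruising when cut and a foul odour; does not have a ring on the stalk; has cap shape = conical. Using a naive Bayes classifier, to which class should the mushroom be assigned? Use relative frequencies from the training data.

edible: (16/105) × (15/16) × (12/16) × (1/16) × (4/16) ≈ 0.00167411
poisonous: (89/105) × (29/89) × (41/89) × (27/89) × (23/89) ≈ 0.00997503
Highest score → poisonous.

poisonous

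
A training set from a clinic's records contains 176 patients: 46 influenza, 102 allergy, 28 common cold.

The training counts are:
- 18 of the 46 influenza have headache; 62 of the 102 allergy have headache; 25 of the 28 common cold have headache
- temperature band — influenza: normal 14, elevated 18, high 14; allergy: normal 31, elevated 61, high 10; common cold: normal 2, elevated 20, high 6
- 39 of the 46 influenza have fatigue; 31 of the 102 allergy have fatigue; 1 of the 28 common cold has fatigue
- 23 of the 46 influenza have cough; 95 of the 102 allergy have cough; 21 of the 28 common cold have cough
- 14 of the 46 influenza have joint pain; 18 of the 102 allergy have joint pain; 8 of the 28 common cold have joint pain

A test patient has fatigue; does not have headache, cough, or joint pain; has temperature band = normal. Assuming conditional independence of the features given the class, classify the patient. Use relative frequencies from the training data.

influenza

influenza: (46/176) × (28/46) × (14/46) × (39/46) × (23/46) × (32/46) ≈ 0.0142786
allergy: (102/176) × (40/102) × (31/102) × (31/102) × (7/102) × (84/102) ≈ 0.00118644
common cold: (28/176) × (3/28) × (2/28) × (1/28) × (7/28) × (20/28) ≈ 0.00000776488
Highest score → influenza.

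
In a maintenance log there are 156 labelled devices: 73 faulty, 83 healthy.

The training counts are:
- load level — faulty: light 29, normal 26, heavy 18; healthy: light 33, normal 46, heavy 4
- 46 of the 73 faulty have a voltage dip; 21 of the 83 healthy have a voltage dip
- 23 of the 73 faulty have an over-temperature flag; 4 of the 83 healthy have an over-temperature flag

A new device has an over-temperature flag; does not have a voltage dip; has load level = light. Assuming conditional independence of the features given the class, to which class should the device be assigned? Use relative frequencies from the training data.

faulty: (73/156) × (29/73) × (27/73) × (23/73) ≈ 0.021663
healthy: (83/156) × (33/83) × (62/83) × (4/83) ≈ 0.00761526
Highest score → faulty.

faulty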